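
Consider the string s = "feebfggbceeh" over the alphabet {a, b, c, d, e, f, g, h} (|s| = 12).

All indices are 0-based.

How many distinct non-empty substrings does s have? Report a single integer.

rank | idx | suffix
   0 |   7 | bceeh
   1 |   3 | bfggbceeh
   2 |   8 | ceeh
   3 |   2 | ebfggbceeh
   4 |   1 | eebfggbceeh
   5 |   9 | eeh
   6 |  10 | eh
   7 |   0 | feebfggbceeh
   8 |   4 | fggbceeh
   9 |   6 | gbceeh
  10 |   5 | ggbceeh
  11 |  11 | h

SA = [7, 3, 8, 2, 1, 9, 10, 0, 4, 6, 5, 11]
rank  pair      lcp
   1  s[7:],s[3:]  1  'b'
   2  s[3:],s[8:]  0  ''
   3  s[8:],s[2:]  0  ''
   4  s[2:],s[1:]  1  'e'
   5  s[1:],s[9:]  2  'ee'
   6  s[9:],s[10:]  1  'e'
   7  s[10:],s[0:]  0  ''
   8  s[0:],s[4:]  1  'f'
   9  s[4:],s[6:]  0  ''
  10  s[6:],s[5:]  1  'g'
  11  s[5:],s[11:]  0  ''

n(n+1)/2 = 12·13/2 = 78
Σ LCP = 0 + 1 + 0 + 0 + 1 + 2 + 1 + 0 + 1 + 0 + 1 + 0 = 7
distinct = 78 − 7 = 71

71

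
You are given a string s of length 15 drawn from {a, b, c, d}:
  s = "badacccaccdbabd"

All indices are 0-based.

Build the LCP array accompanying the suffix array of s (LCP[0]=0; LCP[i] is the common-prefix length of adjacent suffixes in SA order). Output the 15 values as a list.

rank | idx | suffix
   0 |  12 | abd
   1 |   3 | acccaccdbabd
   2 |   7 | accdbabd
   3 |   1 | adacccaccdbabd
   4 |  11 | babd
   5 |   0 | badacccaccdbabd
   6 |  13 | bd
   7 |   6 | caccdbabd
   8 |   5 | ccaccdbabd
   9 |   4 | cccaccdbabd
  10 |   8 | ccdbabd
  11 |   9 | cdbabd
  12 |  14 | d
  13 |   2 | dacccaccdbabd
  14 |  10 | dbabd

SA = [12, 3, 7, 1, 11, 0, 13, 6, 5, 4, 8, 9, 14, 2, 10]
rank  pair      lcp
   1  s[12:],s[3:]  1  'a'
   2  s[3:],s[7:]  3  'acc'
   3  s[7:],s[1:]  1  'a'
   4  s[1:],s[11:]  0  ''
   5  s[11:],s[0:]  2  'ba'
   6  s[0:],s[13:]  1  'b'
   7  s[13:],s[6:]  0  ''
   8  s[6:],s[5:]  1  'c'
   9  s[5:],s[4:]  2  'cc'
  10  s[4:],s[8:]  2  'cc'
  11  s[8:],s[9:]  1  'c'
  12  s[9:],s[14:]  0  ''
  13  s[14:],s[2:]  1  'd'
  14  s[2:],s[10:]  1  'd'

[0, 1, 3, 1, 0, 2, 1, 0, 1, 2, 2, 1, 0, 1, 1]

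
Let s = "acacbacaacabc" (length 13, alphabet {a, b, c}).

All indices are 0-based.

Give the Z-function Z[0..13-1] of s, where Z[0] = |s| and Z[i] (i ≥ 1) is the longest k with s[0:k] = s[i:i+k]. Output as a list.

Z[0]=13
i=1: outside box; Z[1]=0
i=2: outside box; Z[2]=2 extend→box=[2,4)
i=3: min(r-i=1, Z[1]=0)=0; Z[3]=0
i=4: outside box; Z[4]=0
i=5: outside box; Z[5]=3 extend→box=[5,8)
i=6: min(r-i=2, Z[1]=0)=0; Z[6]=0
i=7: min(r-i=1, Z[2]=2)=1; Z[7]=1
i=8: outside box; Z[8]=3 extend→box=[8,11)
i=9: min(r-i=2, Z[1]=0)=0; Z[9]=0
i=10: min(r-i=1, Z[2]=2)=1; Z[10]=1
i=11: outside box; Z[11]=0
i=12: outside box; Z[12]=0

[13, 0, 2, 0, 0, 3, 0, 1, 3, 0, 1, 0, 0]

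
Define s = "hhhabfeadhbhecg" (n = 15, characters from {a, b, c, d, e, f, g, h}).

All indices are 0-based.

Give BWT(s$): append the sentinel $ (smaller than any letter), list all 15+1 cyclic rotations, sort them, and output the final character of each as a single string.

rank  rotation          last
    0  $hhhabfeadhbhecg  g
    1  abfeadhbhecg$hhh  h
    2  adhbhecg$hhhabfe  e
    3  bfeadhbhecg$hhha  a
    4  bhecg$hhhabfeadh  h
    5  cg$hhhabfeadhbhe  e
    6  dhbhecg$hhhabfea  a
    7  eadhbhecg$hhhabf  f
    8  ecg$hhhabfeadhbh  h
    9  feadhbhecg$hhhab  b
   10  g$hhhabfeadhbhec  c
   11  habfeadhbhecg$hh  h
   12  hbhecg$hhhabfead  d
   13  hecg$hhhabfeadhb  b
   14  hhabfeadhbhecg$h  h
   15  hhhabfeadhbhecg$  $

gheaheafhbchdbh$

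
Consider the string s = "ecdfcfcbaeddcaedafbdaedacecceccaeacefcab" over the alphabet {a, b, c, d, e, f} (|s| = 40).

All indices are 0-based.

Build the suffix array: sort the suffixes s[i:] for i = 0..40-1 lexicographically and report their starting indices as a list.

sorted suffixes:
  #0 SA[0]=38  'ab'
  #1 SA[1]=23  'acecceccaeacefcab'
  #2 SA[2]=33  'acefcab'
  #3 SA[3]=31  'aeacefcab'
  #4 SA[4]=20  'aedacecceccaeacefcab'
  #5 SA[5]=13  'aedafbdaedacecceccaeacefcab'
  #6 SA[6]=8  'aeddcaedafbdaedacecceccaeacefcab'
  #7 SA[7]=16  'afbdaedacecceccaeacefcab'
  #8 SA[8]=39  'b'
  #9 SA[9]=7  'baeddcaedafbdaedacecceccaeacefcab'
  #10 SA[10]=18  'bdaedacecceccaeacefcab'
  #11 SA[11]=37  'cab'
  #12 SA[12]=30  'caeacefcab'
  #13 SA[13]=12  'caedafbdaedacecceccaeacefcab'
  #14 SA[14]=6  'cbaeddcaedafbdaedacecceccaeacefcab'
  #15 SA[15]=29  'ccaeacefcab'
  #16 SA[16]=26  'cceccaeacefcab'
  #17 SA[17]=1  'cdfcfcbaeddcaedafbdaedacecceccaeacefcab'
  #18 SA[18]=27  'ceccaeacefcab'
  #19 SA[19]=24  'cecceccaeacefcab'
  #20 SA[20]=34  'cefcab'
  #21 SA[21]=4  'cfcbaeddcaedafbdaedacecceccaeacefcab'
  #22 SA[22]=22  'dacecceccaeacefcab'
  #23 SA[23]=19  'daedacecceccaeacefcab'
  #24 SA[24]=15  'dafbdaedacecceccaeacefcab'
  #25 SA[25]=11  'dcaedafbdaedacecceccaeacefcab'
  #26 SA[26]=10  'ddcaedafbdaedacecceccaeacefcab'
  #27 SA[27]=2  'dfcfcbaeddcaedafbdaedacecceccaeacefcab'
  #28 SA[28]=32  'eacefcab'
  #29 SA[29]=28  'eccaeacefcab'
  #30 SA[30]=25  'ecceccaeacefcab'
  #31 SA[31]=0  'ecdfcfcbaeddcaedafbdaedacecceccaeacefcab'
  #32 SA[32]=21  'edacecceccaeacefcab'
  #33 SA[33]=14  'edafbdaedacecceccaeacefcab'
  #34 SA[34]=9  'eddcaedafbdaedacecceccaeacefcab'
  #35 SA[35]=35  'efcab'
  #36 SA[36]=17  'fbdaedacecceccaeacefcab'
  #37 SA[37]=36  'fcab'
  #38 SA[38]=5  'fcbaeddcaedafbdaedacecceccaeacefcab'
  #39 SA[39]=3  'fcfcbaeddcaedafbdaedacecceccaeacefcab'

[38, 23, 33, 31, 20, 13, 8, 16, 39, 7, 18, 37, 30, 12, 6, 29, 26, 1, 27, 24, 34, 4, 22, 19, 15, 11, 10, 2, 32, 28, 25, 0, 21, 14, 9, 35, 17, 36, 5, 3]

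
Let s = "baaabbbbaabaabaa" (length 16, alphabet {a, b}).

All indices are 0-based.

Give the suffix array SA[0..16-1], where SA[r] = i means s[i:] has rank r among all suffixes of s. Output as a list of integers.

[15, 14, 1, 11, 8, 2, 12, 9, 3, 13, 0, 10, 7, 6, 5, 4]

sorted suffixes:
  #0 SA[0]=15  'a'
  #1 SA[1]=14  'aa'
  #2 SA[2]=1  'aaabbbbaabaabaa'
  #3 SA[3]=11  'aabaa'
  #4 SA[4]=8  'aabaabaa'
  #5 SA[5]=2  'aabbbbaabaabaa'
  #6 SA[6]=12  'abaa'
  #7 SA[7]=9  'abaabaa'
  #8 SA[8]=3  'abbbbaabaabaa'
  #9 SA[9]=13  'baa'
  #10 SA[10]=0  'baaabbbbaabaabaa'
  #11 SA[11]=10  'baabaa'
  #12 SA[12]=7  'baabaabaa'
  #13 SA[13]=6  'bbaabaabaa'
  #14 SA[14]=5  'bbbaabaabaa'
  #15 SA[15]=4  'bbbbaabaabaa'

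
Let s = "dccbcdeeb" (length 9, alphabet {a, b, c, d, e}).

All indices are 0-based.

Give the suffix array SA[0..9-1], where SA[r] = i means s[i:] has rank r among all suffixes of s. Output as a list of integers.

[8, 3, 2, 1, 4, 0, 5, 7, 6]

rank | idx | suffix
   0 |   8 | b
   1 |   3 | bcdeeb
   2 |   2 | cbcdeeb
   3 |   1 | ccbcdeeb
   4 |   4 | cdeeb
   5 |   0 | dccbcdeeb
   6 |   5 | deeb
   7 |   7 | eb
   8 |   6 | eeb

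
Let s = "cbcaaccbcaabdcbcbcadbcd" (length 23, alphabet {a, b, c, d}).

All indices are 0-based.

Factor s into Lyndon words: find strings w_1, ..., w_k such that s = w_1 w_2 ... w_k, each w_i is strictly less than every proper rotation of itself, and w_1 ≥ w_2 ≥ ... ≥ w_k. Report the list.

["c", "bc", "aaccbc", "aabdcbcbcadbcd"]

emit factor 1: 'c' (i=0, period=1)
emit factor 2: 'bc' (i=1, period=2)
emit factor 3: 'aaccbc' (i=3, period=6)
emit factor 4: 'aabdcbcbcadbcd' (i=9, period=14)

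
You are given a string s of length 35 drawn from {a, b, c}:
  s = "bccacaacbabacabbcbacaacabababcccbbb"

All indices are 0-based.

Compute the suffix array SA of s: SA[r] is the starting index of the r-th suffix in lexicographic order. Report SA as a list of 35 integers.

rank | idx | suffix
   0 |  20 | aacabababcccbbb
   1 |   5 | aacbabacabbcbacaacabababcccbbb
   2 |  23 | abababcccbbb
   3 |  25 | ababcccbbb
   4 |   9 | abacabbcbacaacabababcccbbb
   5 |  13 | abbcbacaacabababcccbbb
   6 |  27 | abcccbbb
   7 |  18 | acaacabababcccbbb
   8 |   3 | acaacbabacabbcbacaacabababcccbbb
   9 |  21 | acabababcccbbb
  10 |  11 | acabbcbacaacabababcccbbb
  11 |   6 | acbabacabbcbacaacabababcccbbb
  12 |  34 | b
  13 |  24 | bababcccbbb
  14 |   8 | babacabbcbacaacabababcccbbb
  15 |  26 | babcccbbb
  16 |  17 | bacaacabababcccbbb
  17 |  10 | bacabbcbacaacabababcccbbb
  18 |  33 | bb
  19 |  32 | bbb
  20 |  14 | bbcbacaacabababcccbbb
  21 |  15 | bcbacaacabababcccbbb
  22 |   0 | bccacaacbabacabbcbacaacabababcccbbb
  23 |  28 | bcccbbb
  24 |  19 | caacabababcccbbb
  25 |   4 | caacbabacabbcbacaacabababcccbbb
  26 |  22 | cabababcccbbb
  27 |  12 | cabbcbacaacabababcccbbb
  28 |   2 | cacaacbabacabbcbacaacabababcccbbb
  29 |   7 | cbabacabbcbacaacabababcccbbb
  30 |  16 | cbacaacabababcccbbb
  31 |  31 | cbbb
  32 |   1 | ccacaacbabacabbcbacaacabababcccbbb
  33 |  30 | ccbbb
  34 |  29 | cccbbb

[20, 5, 23, 25, 9, 13, 27, 18, 3, 21, 11, 6, 34, 24, 8, 26, 17, 10, 33, 32, 14, 15, 0, 28, 19, 4, 22, 12, 2, 7, 16, 31, 1, 30, 29]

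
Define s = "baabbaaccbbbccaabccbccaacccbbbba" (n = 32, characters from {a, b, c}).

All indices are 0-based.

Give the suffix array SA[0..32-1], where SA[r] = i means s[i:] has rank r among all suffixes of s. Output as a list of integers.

[31, 1, 14, 5, 22, 2, 15, 6, 23, 30, 0, 4, 29, 3, 28, 27, 9, 10, 11, 19, 16, 13, 21, 26, 8, 18, 12, 20, 25, 7, 17, 24]

sorted suffixes:
  #0 SA[0]=31  'a'
  #1 SA[1]=1  'aabbaaccbbbccaabccbccaacccbbbba'
  #2 SA[2]=14  'aabccbccaacccbbbba'
  #3 SA[3]=5  'aaccbbbccaabccbccaacccbbbba'
  #4 SA[4]=22  'aacccbbbba'
  #5 SA[5]=2  'abbaaccbbbccaabccbccaacccbbbba'
  #6 SA[6]=15  'abccbccaacccbbbba'
  #7 SA[7]=6  'accbbbccaabccbccaacccbbbba'
  #8 SA[8]=23  'acccbbbba'
  #9 SA[9]=30  'ba'
  #10 SA[10]=0  'baabbaaccbbbccaabccbccaacccbbbba'
  #11 SA[11]=4  'baaccbbbccaabccbccaacccbbbba'
  #12 SA[12]=29  'bba'
  #13 SA[13]=3  'bbaaccbbbccaabccbccaacccbbbba'
  #14 SA[14]=28  'bbba'
  #15 SA[15]=27  'bbbba'
  #16 SA[16]=9  'bbbccaabccbccaacccbbbba'
  #17 SA[17]=10  'bbccaabccbccaacccbbbba'
  #18 SA[18]=11  'bccaabccbccaacccbbbba'
  #19 SA[19]=19  'bccaacccbbbba'
  #20 SA[20]=16  'bccbccaacccbbbba'
  #21 SA[21]=13  'caabccbccaacccbbbba'
  #22 SA[22]=21  'caacccbbbba'
  #23 SA[23]=26  'cbbbba'
  #24 SA[24]=8  'cbbbccaabccbccaacccbbbba'
  #25 SA[25]=18  'cbccaacccbbbba'
  #26 SA[26]=12  'ccaabccbccaacccbbbba'
  #27 SA[27]=20  'ccaacccbbbba'
  #28 SA[28]=25  'ccbbbba'
  #29 SA[29]=7  'ccbbbccaabccbccaacccbbbba'
  #30 SA[30]=17  'ccbccaacccbbbba'
  #31 SA[31]=24  'cccbbbba'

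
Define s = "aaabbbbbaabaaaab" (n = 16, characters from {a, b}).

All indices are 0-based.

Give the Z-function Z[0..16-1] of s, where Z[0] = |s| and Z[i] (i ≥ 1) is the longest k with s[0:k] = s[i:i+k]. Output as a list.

Z[0]=16
i=1: fresh scan; Z[1]=2 scan→box=[1,3)
i=2: min(r-i=1, Z[1]=2)=1; Z[2]=1
i=3: fresh scan; Z[3]=0
i=4: fresh scan; Z[4]=0
i=5: fresh scan; Z[5]=0
i=6: fresh scan; Z[6]=0
i=7: fresh scan; Z[7]=0
i=8: fresh scan; Z[8]=2 scan→box=[8,10)
i=9: min(r-i=1, Z[1]=2)=1; Z[9]=1
i=10: fresh scan; Z[10]=0
i=11: fresh scan; Z[11]=3 scan→box=[11,14)
i=12: min(r-i=2, Z[1]=2)=2; Z[12]=4 scan→box=[12,16)
i=13: min(r-i=3, Z[1]=2)=2; Z[13]=2
i=14: min(r-i=2, Z[2]=1)=1; Z[14]=1
i=15: min(r-i=1, Z[3]=0)=0; Z[15]=0

[16, 2, 1, 0, 0, 0, 0, 0, 2, 1, 0, 3, 4, 2, 1, 0]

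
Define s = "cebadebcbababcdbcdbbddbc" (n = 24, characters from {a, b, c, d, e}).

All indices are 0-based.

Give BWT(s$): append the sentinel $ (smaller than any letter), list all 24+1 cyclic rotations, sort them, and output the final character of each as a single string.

cbbbcaeddedabbbbb$cdcbacd

rank  rotation                   last
    0  $cebadebcbababcdbcdbbddbc  c
    1  ababcdbcdbbddbc$cebadebcb  b
    2  abcdbcdbbddbc$cebadebcbab  b
    3  adebcbababcdbcdbbddbc$ceb  b
    4  bababcdbcdbbddbc$cebadebc  c
    5  babcdbcdbbddbc$cebadebcba  a
    6  badebcbababcdbcdbbddbc$ce  e
    7  bbddbc$cebadebcbababcdbcd  d
    8  bc$cebadebcbababcdbcdbbdd  d
    9  bcbababcdbcdbbddbc$cebade  e
   10  bcdbbddbc$cebadebcbababcd  d
   11  bcdbcdbbddbc$cebadebcbaba  a
   12  bddbc$cebadebcbababcdbcdb  b
   13  c$cebadebcbababcdbcdbbddb  b
   14  cbababcdbcdbbddbc$cebadeb  b
   15  cdbbddbc$cebadebcbababcdb  b
   16  cdbcdbbddbc$cebadebcbabab  b
   17  cebadebcbababcdbcdbbddbc$  $
   18  dbbddbc$cebadebcbababcdbc  c
   19  dbc$cebadebcbababcdbcdbbd  d
   20  dbcdbbddbc$cebadebcbababc  c
   21  ddbc$cebadebcbababcdbcdbb  b
   22  debcbababcdbcdbbddbc$ceba  a
   23  ebadebcbababcdbcdbbddbc$c  c
   24  ebcbababcdbcdbbddbc$cebad  d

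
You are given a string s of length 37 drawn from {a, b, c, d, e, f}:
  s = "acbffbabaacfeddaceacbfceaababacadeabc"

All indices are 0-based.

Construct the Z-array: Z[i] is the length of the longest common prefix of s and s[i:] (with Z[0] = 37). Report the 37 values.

[37, 0, 0, 0, 0, 0, 1, 0, 1, 2, 0, 0, 0, 0, 0, 2, 0, 0, 4, 0, 0, 0, 0, 0, 1, 1, 0, 1, 0, 2, 0, 1, 0, 0, 1, 0, 0]

Z[0]=37
i=1: i≥r, start 0; Z[1]=0
i=2: i≥r, start 0; Z[2]=0
i=3: i≥r, start 0; Z[3]=0
i=4: i≥r, start 0; Z[4]=0
i=5: i≥r, start 0; Z[5]=0
i=6: i≥r, start 0; Z[6]=1 scan→box=[6,7)
i=7: i≥r, start 0; Z[7]=0
i=8: i≥r, start 0; Z[8]=1 scan→box=[8,9)
i=9: i≥r, start 0; Z[9]=2 scan→box=[9,11)
i=10: min(r-i=1, Z[1]=0)=0; Z[10]=0
i=11: i≥r, start 0; Z[11]=0
i=12: i≥r, start 0; Z[12]=0
i=13: i≥r, start 0; Z[13]=0
i=14: i≥r, start 0; Z[14]=0
i=15: i≥r, start 0; Z[15]=2 scan→box=[15,17)
i=16: min(r-i=1, Z[1]=0)=0; Z[16]=0
i=17: i≥r, start 0; Z[17]=0
i=18: i≥r, start 0; Z[18]=4 scan→box=[18,22)
i=19: min(r-i=3, Z[1]=0)=0; Z[19]=0
i=20: min(r-i=2, Z[2]=0)=0; Z[20]=0
i=21: min(r-i=1, Z[3]=0)=0; Z[21]=0
i=22: i≥r, start 0; Z[22]=0
i=23: i≥r, start 0; Z[23]=0
i=24: i≥r, start 0; Z[24]=1 scan→box=[24,25)
i=25: i≥r, start 0; Z[25]=1 scan→box=[25,26)
i=26: i≥r, start 0; Z[26]=0
i=27: i≥r, start 0; Z[27]=1 scan→box=[27,28)
i=28: i≥r, start 0; Z[28]=0
i=29: i≥r, start 0; Z[29]=2 scan→box=[29,31)
i=30: min(r-i=1, Z[1]=0)=0; Z[30]=0
i=31: i≥r, start 0; Z[31]=1 scan→box=[31,32)
i=32: i≥r, start 0; Z[32]=0
i=33: i≥r, start 0; Z[33]=0
i=34: i≥r, start 0; Z[34]=1 scan→box=[34,35)
i=35: i≥r, start 0; Z[35]=0
i=36: i≥r, start 0; Z[36]=0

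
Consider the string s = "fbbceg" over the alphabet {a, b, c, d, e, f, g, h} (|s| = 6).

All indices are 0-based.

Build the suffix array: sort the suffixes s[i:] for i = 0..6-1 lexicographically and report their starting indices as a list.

rank | idx | suffix
   0 |   1 | bbceg
   1 |   2 | bceg
   2 |   3 | ceg
   3 |   4 | eg
   4 |   0 | fbbceg
   5 |   5 | g

[1, 2, 3, 4, 0, 5]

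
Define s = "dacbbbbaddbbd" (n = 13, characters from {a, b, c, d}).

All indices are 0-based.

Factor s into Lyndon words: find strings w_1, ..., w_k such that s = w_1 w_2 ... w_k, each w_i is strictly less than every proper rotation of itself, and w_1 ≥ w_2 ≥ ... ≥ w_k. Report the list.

["d", "acbbbbaddbbd"]

emit factor 1: 'd' (i=0, period=1)
emit factor 2: 'acbbbbaddbbd' (i=1, period=12)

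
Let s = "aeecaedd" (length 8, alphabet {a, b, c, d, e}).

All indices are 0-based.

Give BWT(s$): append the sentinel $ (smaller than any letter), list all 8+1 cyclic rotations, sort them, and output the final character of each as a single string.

rank  rotation   last
    0  $aeecaedd  d
    1  aedd$aeec  c
    2  aeecaedd$  $
    3  caedd$aee  e
    4  d$aeecaed  d
    5  dd$aeecae  e
    6  ecaedd$ae  e
    7  edd$aeeca  a
    8  eecaedd$a  a

dc$edeeaa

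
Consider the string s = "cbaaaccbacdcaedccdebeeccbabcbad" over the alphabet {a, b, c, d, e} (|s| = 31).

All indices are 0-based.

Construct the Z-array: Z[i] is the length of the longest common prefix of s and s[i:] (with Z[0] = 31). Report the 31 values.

Z[0]=31
i=1: outside box; Z[1]=0
i=2: outside box; Z[2]=0
i=3: outside box; Z[3]=0
i=4: outside box; Z[4]=0
i=5: outside box; Z[5]=1 grow→box=[5,6)
i=6: outside box; Z[6]=3 grow→box=[6,9)
i=7: min(r-i=2, Z[1]=0)=0; Z[7]=0
i=8: min(r-i=1, Z[2]=0)=0; Z[8]=0
i=9: outside box; Z[9]=1 grow→box=[9,10)
i=10: outside box; Z[10]=0
i=11: outside box; Z[11]=1 grow→box=[11,12)
i=12: outside box; Z[12]=0
i=13: outside box; Z[13]=0
i=14: outside box; Z[14]=0
i=15: outside box; Z[15]=1 grow→box=[15,16)
i=16: outside box; Z[16]=1 grow→box=[16,17)
i=17: outside box; Z[17]=0
i=18: outside box; Z[18]=0
i=19: outside box; Z[19]=0
i=20: outside box; Z[20]=0
i=21: outside box; Z[21]=0
i=22: outside box; Z[22]=1 grow→box=[22,23)
i=23: outside box; Z[23]=3 grow→box=[23,26)
i=24: min(r-i=2, Z[1]=0)=0; Z[24]=0
i=25: min(r-i=1, Z[2]=0)=0; Z[25]=0
i=26: outside box; Z[26]=0
i=27: outside box; Z[27]=3 grow→box=[27,30)
i=28: min(r-i=2, Z[1]=0)=0; Z[28]=0
i=29: min(r-i=1, Z[2]=0)=0; Z[29]=0
i=30: outside box; Z[30]=0

[31, 0, 0, 0, 0, 1, 3, 0, 0, 1, 0, 1, 0, 0, 0, 1, 1, 0, 0, 0, 0, 0, 1, 3, 0, 0, 0, 3, 0, 0, 0]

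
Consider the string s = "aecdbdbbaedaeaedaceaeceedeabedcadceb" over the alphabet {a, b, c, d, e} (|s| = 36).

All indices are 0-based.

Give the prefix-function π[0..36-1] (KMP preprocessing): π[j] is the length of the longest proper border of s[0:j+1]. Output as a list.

[0, 0, 0, 0, 0, 0, 0, 0, 1, 2, 0, 1, 2, 1, 2, 0, 1, 0, 0, 1, 2, 3, 0, 0, 0, 0, 1, 0, 0, 0, 0, 1, 0, 0, 0, 0]

π[0] = 0
j=1 s[j]='e': π[1]=0 (border '')
j=2 s[j]='c': π[2]=0 (border '')
j=3 s[j]='d': π[3]=0 (border '')
j=4 s[j]='b': π[4]=0 (border '')
j=5 s[j]='d': π[5]=0 (border '')
j=6 s[j]='b': π[6]=0 (border '')
j=7 s[j]='b': π[7]=0 (border '')
j=8 s[j]='a': π[8]=1 (border 'a')
j=9 s[j]='e': π[9]=2 (border 'ae')
j=10 s[j]='d': k: 2→0; π[10]=0 (border '')
j=11 s[j]='a': π[11]=1 (border 'a')
j=12 s[j]='e': π[12]=2 (border 'ae')
j=13 s[j]='a': k: 2→0; π[13]=1 (border 'a')
j=14 s[j]='e': π[14]=2 (border 'ae')
j=15 s[j]='d': k: 2→0; π[15]=0 (border '')
j=16 s[j]='a': π[16]=1 (border 'a')
j=17 s[j]='c': k: 1→0; π[17]=0 (border '')
j=18 s[j]='e': π[18]=0 (border '')
j=19 s[j]='a': π[19]=1 (border 'a')
j=20 s[j]='e': π[20]=2 (border 'ae')
j=21 s[j]='c': π[21]=3 (border 'aec')
j=22 s[j]='e': k: 3→0; π[22]=0 (border '')
j=23 s[j]='e': π[23]=0 (border '')
j=24 s[j]='d': π[24]=0 (border '')
j=25 s[j]='e': π[25]=0 (border '')
j=26 s[j]='a': π[26]=1 (border 'a')
j=27 s[j]='b': k: 1→0; π[27]=0 (border '')
j=28 s[j]='e': π[28]=0 (border '')
j=29 s[j]='d': π[29]=0 (border '')
j=30 s[j]='c': π[30]=0 (border '')
j=31 s[j]='a': π[31]=1 (border 'a')
j=32 s[j]='d': k: 1→0; π[32]=0 (border '')
j=33 s[j]='c': π[33]=0 (border '')
j=34 s[j]='e': π[34]=0 (border '')
j=35 s[j]='b': π[35]=0 (border '')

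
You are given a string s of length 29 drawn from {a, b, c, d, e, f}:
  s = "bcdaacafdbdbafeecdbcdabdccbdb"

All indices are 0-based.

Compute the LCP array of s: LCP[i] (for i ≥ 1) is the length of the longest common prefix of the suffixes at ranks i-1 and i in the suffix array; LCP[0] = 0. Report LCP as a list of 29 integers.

rank→(start, suffix):
  0 → (3, 'aacafdbdbafeecdbcdabdccbdb')
  1 → (21, 'abdccbdb')
  2 → (4, 'acafdbdbafeecdbcdabdccbdb')
  3 → (6, 'afdbdbafeecdbcdabdccbdb')
  4 → (12, 'afeecdbcdabdccbdb')
  5 → (28, 'b')
  6 → (11, 'bafeecdbcdabdccbdb')
  7 → (0, 'bcdaacafdbdbafeecdbcdabdccbdb')
  8 → (18, 'bcdabdccbdb')
  9 → (26, 'bdb')
  10 → (9, 'bdbafeecdbcdabdccbdb')
  11 → (22, 'bdccbdb')
  12 → (5, 'cafdbdbafeecdbcdabdccbdb')
  13 → (25, 'cbdb')
  14 → (24, 'ccbdb')
  15 → (1, 'cdaacafdbdbafeecdbcdabdccbdb')
  16 → (19, 'cdabdccbdb')
  17 → (16, 'cdbcdabdccbdb')
  18 → (2, 'daacafdbdbafeecdbcdabdccbdb')
  19 → (20, 'dabdccbdb')
  20 → (27, 'db')
  21 → (10, 'dbafeecdbcdabdccbdb')
  22 → (17, 'dbcdabdccbdb')
  23 → (8, 'dbdbafeecdbcdabdccbdb')
  24 → (23, 'dccbdb')
  25 → (15, 'ecdbcdabdccbdb')
  26 → (14, 'eecdbcdabdccbdb')
  27 → (7, 'fdbdbafeecdbcdabdccbdb')
  28 → (13, 'feecdbcdabdccbdb')

SA = [3, 21, 4, 6, 12, 28, 11, 0, 18, 26, 9, 22, 5, 25, 24, 1, 19, 16, 2, 20, 27, 10, 17, 8, 23, 15, 14, 7, 13]
[i] adj suffixes → lcp
  [1] 3/21 → 1 ('a')
  [2] 21/4 → 1 ('a')
  [3] 4/6 → 1 ('a')
  [4] 6/12 → 2 ('af')
  [5] 12/28 → 0 ('')
  [6] 28/11 → 1 ('b')
  [7] 11/0 → 1 ('b')
  [8] 0/18 → 4 ('bcda')
  [9] 18/26 → 1 ('b')
  [10] 26/9 → 3 ('bdb')
  [11] 9/22 → 2 ('bd')
  [12] 22/5 → 0 ('')
  [13] 5/25 → 1 ('c')
  [14] 25/24 → 1 ('c')
  [15] 24/1 → 1 ('c')
  [16] 1/19 → 3 ('cda')
  [17] 19/16 → 2 ('cd')
  [18] 16/2 → 0 ('')
  [19] 2/20 → 2 ('da')
  [20] 20/27 → 1 ('d')
  [21] 27/10 → 2 ('db')
  [22] 10/17 → 2 ('db')
  [23] 17/8 → 2 ('db')
  [24] 8/23 → 1 ('d')
  [25] 23/15 → 0 ('')
  [26] 15/14 → 1 ('e')
  [27] 14/7 → 0 ('')
  [28] 7/13 → 1 ('f')

[0, 1, 1, 1, 2, 0, 1, 1, 4, 1, 3, 2, 0, 1, 1, 1, 3, 2, 0, 2, 1, 2, 2, 2, 1, 0, 1, 0, 1]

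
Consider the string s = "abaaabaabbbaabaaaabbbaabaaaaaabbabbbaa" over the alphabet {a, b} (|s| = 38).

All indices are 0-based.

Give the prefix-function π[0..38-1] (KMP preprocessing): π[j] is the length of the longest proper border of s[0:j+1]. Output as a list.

π[0] = 0
j=1 s[j]='b': π[1]=0 (border '')
j=2 s[j]='a': π[2]=1 (border 'a')
j=3 s[j]='a': k: 1→0; π[3]=1 (border 'a')
j=4 s[j]='a': k: 1→0; π[4]=1 (border 'a')
j=5 s[j]='b': π[5]=2 (border 'ab')
j=6 s[j]='a': π[6]=3 (border 'aba')
j=7 s[j]='a': π[7]=4 (border 'abaa')
j=8 s[j]='b': k: 4→1; π[8]=2 (border 'ab')
j=9 s[j]='b': k: 2→0; π[9]=0 (border '')
j=10 s[j]='b': π[10]=0 (border '')
j=11 s[j]='a': π[11]=1 (border 'a')
j=12 s[j]='a': k: 1→0; π[12]=1 (border 'a')
j=13 s[j]='b': π[13]=2 (border 'ab')
j=14 s[j]='a': π[14]=3 (border 'aba')
j=15 s[j]='a': π[15]=4 (border 'abaa')
j=16 s[j]='a': π[16]=5 (border 'abaaa')
j=17 s[j]='a': k: 5→1→0; π[17]=1 (border 'a')
j=18 s[j]='b': π[18]=2 (border 'ab')
j=19 s[j]='b': k: 2→0; π[19]=0 (border '')
j=20 s[j]='b': π[20]=0 (border '')
j=21 s[j]='a': π[21]=1 (border 'a')
j=22 s[j]='a': k: 1→0; π[22]=1 (border 'a')
j=23 s[j]='b': π[23]=2 (border 'ab')
j=24 s[j]='a': π[24]=3 (border 'aba')
j=25 s[j]='a': π[25]=4 (border 'abaa')
j=26 s[j]='a': π[26]=5 (border 'abaaa')
j=27 s[j]='a': k: 5→1→0; π[27]=1 (border 'a')
j=28 s[j]='a': k: 1→0; π[28]=1 (border 'a')
j=29 s[j]='a': k: 1→0; π[29]=1 (border 'a')
j=30 s[j]='b': π[30]=2 (border 'ab')
j=31 s[j]='b': k: 2→0; π[31]=0 (border '')
j=32 s[j]='a': π[32]=1 (border 'a')
j=33 s[j]='b': π[33]=2 (border 'ab')
j=34 s[j]='b': k: 2→0; π[34]=0 (border '')
j=35 s[j]='b': π[35]=0 (border '')
j=36 s[j]='a': π[36]=1 (border 'a')
j=37 s[j]='a': k: 1→0; π[37]=1 (border 'a')

[0, 0, 1, 1, 1, 2, 3, 4, 2, 0, 0, 1, 1, 2, 3, 4, 5, 1, 2, 0, 0, 1, 1, 2, 3, 4, 5, 1, 1, 1, 2, 0, 1, 2, 0, 0, 1, 1]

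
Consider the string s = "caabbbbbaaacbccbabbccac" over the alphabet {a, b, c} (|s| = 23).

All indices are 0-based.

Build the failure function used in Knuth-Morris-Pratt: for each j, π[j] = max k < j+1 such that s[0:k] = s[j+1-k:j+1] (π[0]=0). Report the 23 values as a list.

π[0] = 0
j=1 s[j]='a': π[1]=0 (border '')
j=2 s[j]='a': π[2]=0 (border '')
j=3 s[j]='b': π[3]=0 (border '')
j=4 s[j]='b': π[4]=0 (border '')
j=5 s[j]='b': π[5]=0 (border '')
j=6 s[j]='b': π[6]=0 (border '')
j=7 s[j]='b': π[7]=0 (border '')
j=8 s[j]='a': π[8]=0 (border '')
j=9 s[j]='a': π[9]=0 (border '')
j=10 s[j]='a': π[10]=0 (border '')
j=11 s[j]='c': π[11]=1 (border 'c')
j=12 s[j]='b': k: 1→0; π[12]=0 (border '')
j=13 s[j]='c': π[13]=1 (border 'c')
j=14 s[j]='c': k: 1→0; π[14]=1 (border 'c')
j=15 s[j]='b': k: 1→0; π[15]=0 (border '')
j=16 s[j]='a': π[16]=0 (border '')
j=17 s[j]='b': π[17]=0 (border '')
j=18 s[j]='b': π[18]=0 (border '')
j=19 s[j]='c': π[19]=1 (border 'c')
j=20 s[j]='c': k: 1→0; π[20]=1 (border 'c')
j=21 s[j]='a': π[21]=2 (border 'ca')
j=22 s[j]='c': k: 2→0; π[22]=1 (border 'c')

[0, 0, 0, 0, 0, 0, 0, 0, 0, 0, 0, 1, 0, 1, 1, 0, 0, 0, 0, 1, 1, 2, 1]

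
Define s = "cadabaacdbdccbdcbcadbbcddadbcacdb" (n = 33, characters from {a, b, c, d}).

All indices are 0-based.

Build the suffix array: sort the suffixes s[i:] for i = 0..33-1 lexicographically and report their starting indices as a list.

sorted suffixes:
  #0 SA[0]=5  'aacdbdccbdcbcadbbcddadbcacdb'
  #1 SA[1]=3  'abaacdbdccbdcbcadbbcddadbcacdb'
  #2 SA[2]=29  'acdb'
  #3 SA[3]=6  'acdbdccbdcbcadbbcddadbcacdb'
  #4 SA[4]=1  'adabaacdbdccbdcbcadbbcddadbcacdb'
  #5 SA[5]=18  'adbbcddadbcacdb'
  #6 SA[6]=25  'adbcacdb'
  #7 SA[7]=32  'b'
  #8 SA[8]=4  'baacdbdccbdcbcadbbcddadbcacdb'
  #9 SA[9]=20  'bbcddadbcacdb'
  #10 SA[10]=27  'bcacdb'
  #11 SA[11]=16  'bcadbbcddadbcacdb'
  #12 SA[12]=21  'bcddadbcacdb'
  #13 SA[13]=13  'bdcbcadbbcddadbcacdb'
  #14 SA[14]=9  'bdccbdcbcadbbcddadbcacdb'
  #15 SA[15]=28  'cacdb'
  #16 SA[16]=0  'cadabaacdbdccbdcbcadbbcddadbcacdb'
  #17 SA[17]=17  'cadbbcddadbcacdb'
  #18 SA[18]=15  'cbcadbbcddadbcacdb'
  #19 SA[19]=12  'cbdcbcadbbcddadbcacdb'
  #20 SA[20]=11  'ccbdcbcadbbcddadbcacdb'
  #21 SA[21]=30  'cdb'
  #22 SA[22]=7  'cdbdccbdcbcadbbcddadbcacdb'
  #23 SA[23]=22  'cddadbcacdb'
  #24 SA[24]=2  'dabaacdbdccbdcbcadbbcddadbcacdb'
  #25 SA[25]=24  'dadbcacdb'
  #26 SA[26]=31  'db'
  #27 SA[27]=19  'dbbcddadbcacdb'
  #28 SA[28]=26  'dbcacdb'
  #29 SA[29]=8  'dbdccbdcbcadbbcddadbcacdb'
  #30 SA[30]=14  'dcbcadbbcddadbcacdb'
  #31 SA[31]=10  'dccbdcbcadbbcddadbcacdb'
  #32 SA[32]=23  'ddadbcacdb'

[5, 3, 29, 6, 1, 18, 25, 32, 4, 20, 27, 16, 21, 13, 9, 28, 0, 17, 15, 12, 11, 30, 7, 22, 2, 24, 31, 19, 26, 8, 14, 10, 23]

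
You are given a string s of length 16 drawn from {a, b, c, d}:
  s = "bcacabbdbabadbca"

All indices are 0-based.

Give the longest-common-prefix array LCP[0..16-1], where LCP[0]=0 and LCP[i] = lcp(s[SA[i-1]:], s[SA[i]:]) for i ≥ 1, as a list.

rank→(start, suffix):
  0 → (15, 'a')
  1 → (9, 'abadbca')
  2 → (4, 'abbdbabadbca')
  3 → (2, 'acabbdbabadbca')
  4 → (11, 'adbca')
  5 → (8, 'babadbca')
  6 → (10, 'badbca')
  7 → (5, 'bbdbabadbca')
  8 → (13, 'bca')
  9 → (0, 'bcacabbdbabadbca')
  10 → (6, 'bdbabadbca')
  11 → (14, 'ca')
  12 → (3, 'cabbdbabadbca')
  13 → (1, 'cacabbdbabadbca')
  14 → (7, 'dbabadbca')
  15 → (12, 'dbca')

SA = [15, 9, 4, 2, 11, 8, 10, 5, 13, 0, 6, 14, 3, 1, 7, 12]
i: (SA[i-1],SA[i]) lcp shared
  1: (15,9) 1 'a'
  2: (9,4) 2 'ab'
  3: (4,2) 1 'a'
  4: (2,11) 1 'a'
  5: (11,8) 0 ''
  6: (8,10) 2 'ba'
  7: (10,5) 1 'b'
  8: (5,13) 1 'b'
  9: (13,0) 3 'bca'
  10: (0,6) 1 'b'
  11: (6,14) 0 ''
  12: (14,3) 2 'ca'
  13: (3,1) 2 'ca'
  14: (1,7) 0 ''
  15: (7,12) 2 'db'

[0, 1, 2, 1, 1, 0, 2, 1, 1, 3, 1, 0, 2, 2, 0, 2]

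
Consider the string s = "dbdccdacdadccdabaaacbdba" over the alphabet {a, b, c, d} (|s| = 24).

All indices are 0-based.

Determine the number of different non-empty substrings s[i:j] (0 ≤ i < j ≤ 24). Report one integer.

rank→(start, suffix):
  0 → (23, 'a')
  1 → (16, 'aaacbdba')
  2 → (17, 'aacbdba')
  3 → (14, 'abaaacbdba')
  4 → (18, 'acbdba')
  5 → (6, 'acdadccdabaaacbdba')
  6 → (9, 'adccdabaaacbdba')
  7 → (22, 'ba')
  8 → (15, 'baaacbdba')
  9 → (20, 'bdba')
  10 → (1, 'bdccdacdadccdabaaacbdba')
  11 → (19, 'cbdba')
  12 → (11, 'ccdabaaacbdba')
  13 → (3, 'ccdacdadccdabaaacbdba')
  14 → (12, 'cdabaaacbdba')
  15 → (4, 'cdacdadccdabaaacbdba')
  16 → (7, 'cdadccdabaaacbdba')
  17 → (13, 'dabaaacbdba')
  18 → (5, 'dacdadccdabaaacbdba')
  19 → (8, 'dadccdabaaacbdba')
  20 → (21, 'dba')
  21 → (0, 'dbdccdacdadccdabaaacbdba')
  22 → (10, 'dccdabaaacbdba')
  23 → (2, 'dccdacdadccdabaaacbdba')

SA = [23, 16, 17, 14, 18, 6, 9, 22, 15, 20, 1, 19, 11, 3, 12, 4, 7, 13, 5, 8, 21, 0, 10, 2]
i: (SA[i-1],SA[i]) lcp shared
  1: (23,16) 1 'a'
  2: (16,17) 2 'aa'
  3: (17,14) 1 'a'
  4: (14,18) 1 'a'
  5: (18,6) 2 'ac'
  6: (6,9) 1 'a'
  7: (9,22) 0 ''
  8: (22,15) 2 'ba'
  9: (15,20) 1 'b'
  10: (20,1) 2 'bd'
  11: (1,19) 0 ''
  12: (19,11) 1 'c'
  13: (11,3) 4 'ccda'
  14: (3,12) 1 'c'
  15: (12,4) 3 'cda'
  16: (4,7) 3 'cda'
  17: (7,13) 0 ''
  18: (13,5) 2 'da'
  19: (5,8) 2 'da'
  20: (8,21) 1 'd'
  21: (21,0) 2 'db'
  22: (0,10) 1 'd'
  23: (10,2) 5 'dccda'

n(n+1)/2 = 24·25/2 = 300
Σ LCP = 0 + 1 + 2 + 1 + 1 + 2 + 1 + 0 + 2 + 1 + 2 + 0 + 1 + 4 + 1 + 3 + 3 + 0 + 2 + 2 + 1 + 2 + 1 + 5 = 38
distinct = 300 − 38 = 262

262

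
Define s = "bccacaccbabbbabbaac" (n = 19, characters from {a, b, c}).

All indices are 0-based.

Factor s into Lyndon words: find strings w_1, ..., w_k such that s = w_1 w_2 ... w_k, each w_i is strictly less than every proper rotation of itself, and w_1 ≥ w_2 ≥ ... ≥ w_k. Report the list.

emit factor 1: 'bcc' (i=0, period=3)
emit factor 2: 'acaccb' (i=3, period=6)
emit factor 3: 'abbb' (i=9, period=4)
emit factor 4: 'abb' (i=13, period=3)
emit factor 5: 'aac' (i=16, period=3)

["bcc", "acaccb", "abbb", "abb", "aac"]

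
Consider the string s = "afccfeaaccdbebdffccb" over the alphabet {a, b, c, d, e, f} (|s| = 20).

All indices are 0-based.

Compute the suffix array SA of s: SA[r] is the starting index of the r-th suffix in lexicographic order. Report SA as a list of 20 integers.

[6, 7, 0, 19, 13, 11, 18, 17, 8, 2, 9, 3, 10, 14, 5, 12, 16, 1, 4, 15]

rank | idx | suffix
   0 |   6 | aaccdbebdffccb
   1 |   7 | accdbebdffccb
   2 |   0 | afccfeaaccdbebdffccb
   3 |  19 | b
   4 |  13 | bdffccb
   5 |  11 | bebdffccb
   6 |  18 | cb
   7 |  17 | ccb
   8 |   8 | ccdbebdffccb
   9 |   2 | ccfeaaccdbebdffccb
  10 |   9 | cdbebdffccb
  11 |   3 | cfeaaccdbebdffccb
  12 |  10 | dbebdffccb
  13 |  14 | dffccb
  14 |   5 | eaaccdbebdffccb
  15 |  12 | ebdffccb
  16 |  16 | fccb
  17 |   1 | fccfeaaccdbebdffccb
  18 |   4 | feaaccdbebdffccb
  19 |  15 | ffccb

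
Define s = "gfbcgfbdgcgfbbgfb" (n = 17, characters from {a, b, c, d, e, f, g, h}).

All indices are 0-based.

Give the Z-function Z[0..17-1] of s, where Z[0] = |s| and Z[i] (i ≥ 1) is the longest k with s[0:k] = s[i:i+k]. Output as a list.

[17, 0, 0, 0, 3, 0, 0, 0, 1, 0, 3, 0, 0, 0, 3, 0, 0]

Z[0]=17
i=1: outside box; Z[1]=0
i=2: outside box; Z[2]=0
i=3: outside box; Z[3]=0
i=4: outside box; Z[4]=3 extend→box=[4,7)
i=5: min(r-i=2, Z[1]=0)=0; Z[5]=0
i=6: min(r-i=1, Z[2]=0)=0; Z[6]=0
i=7: outside box; Z[7]=0
i=8: outside box; Z[8]=1 extend→box=[8,9)
i=9: outside box; Z[9]=0
i=10: outside box; Z[10]=3 extend→box=[10,13)
i=11: min(r-i=2, Z[1]=0)=0; Z[11]=0
i=12: min(r-i=1, Z[2]=0)=0; Z[12]=0
i=13: outside box; Z[13]=0
i=14: outside box; Z[14]=3 extend→box=[14,17)
i=15: min(r-i=2, Z[1]=0)=0; Z[15]=0
i=16: min(r-i=1, Z[2]=0)=0; Z[16]=0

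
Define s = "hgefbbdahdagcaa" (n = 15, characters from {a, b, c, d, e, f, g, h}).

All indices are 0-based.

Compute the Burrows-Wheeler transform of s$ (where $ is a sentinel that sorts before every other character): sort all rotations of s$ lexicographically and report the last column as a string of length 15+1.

aacddfbghbgeaha$

rank  rotation          last
    0  $hgefbbdahdagcaa  a
    1  a$hgefbbdahdagca  a
    2  aa$hgefbbdahdagc  c
    3  agcaa$hgefbbdahd  d
    4  ahdagcaa$hgefbbd  d
    5  bbdahdagcaa$hgef  f
    6  bdahdagcaa$hgefb  b
    7  caa$hgefbbdahdag  g
    8  dagcaa$hgefbbdah  h
    9  dahdagcaa$hgefbb  b
   10  efbbdahdagcaa$hg  g
   11  fbbdahdagcaa$hge  e
   12  gcaa$hgefbbdahda  a
   13  gefbbdahdagcaa$h  h
   14  hdagcaa$hgefbbda  a
   15  hgefbbdahdagcaa$  $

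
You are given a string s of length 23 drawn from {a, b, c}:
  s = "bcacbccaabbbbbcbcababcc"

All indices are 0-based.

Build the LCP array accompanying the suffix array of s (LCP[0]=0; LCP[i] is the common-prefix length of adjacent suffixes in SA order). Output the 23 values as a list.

[0, 1, 2, 2, 1, 0, 1, 4, 3, 2, 1, 3, 2, 2, 3, 0, 1, 2, 2, 1, 3, 1, 2]

sorted suffixes:
  #0 SA[0]=7  'aabbbbbcbcababcc'
  #1 SA[1]=17  'ababcc'
  #2 SA[2]=8  'abbbbbcbcababcc'
  #3 SA[3]=19  'abcc'
  #4 SA[4]=2  'acbccaabbbbbcbcababcc'
  #5 SA[5]=18  'babcc'
  #6 SA[6]=9  'bbbbbcbcababcc'
  #7 SA[7]=10  'bbbbcbcababcc'
  #8 SA[8]=11  'bbbcbcababcc'
  #9 SA[9]=12  'bbcbcababcc'
  #10 SA[10]=15  'bcababcc'
  #11 SA[11]=0  'bcacbccaabbbbbcbcababcc'
  #12 SA[12]=13  'bcbcababcc'
  #13 SA[13]=20  'bcc'
  #14 SA[14]=4  'bccaabbbbbcbcababcc'
  #15 SA[15]=22  'c'
  #16 SA[16]=6  'caabbbbbcbcababcc'
  #17 SA[17]=16  'cababcc'
  #18 SA[18]=1  'cacbccaabbbbbcbcababcc'
  #19 SA[19]=14  'cbcababcc'
  #20 SA[20]=3  'cbccaabbbbbcbcababcc'
  #21 SA[21]=21  'cc'
  #22 SA[22]=5  'ccaabbbbbcbcababcc'

SA = [7, 17, 8, 19, 2, 18, 9, 10, 11, 12, 15, 0, 13, 20, 4, 22, 6, 16, 1, 14, 3, 21, 5]
i: (SA[i-1],SA[i]) lcp shared
  1: (7,17) 1 'a'
  2: (17,8) 2 'ab'
  3: (8,19) 2 'ab'
  4: (19,2) 1 'a'
  5: (2,18) 0 ''
  6: (18,9) 1 'b'
  7: (9,10) 4 'bbbb'
  8: (10,11) 3 'bbb'
  9: (11,12) 2 'bb'
  10: (12,15) 1 'b'
  11: (15,0) 3 'bca'
  12: (0,13) 2 'bc'
  13: (13,20) 2 'bc'
  14: (20,4) 3 'bcc'
  15: (4,22) 0 ''
  16: (22,6) 1 'c'
  17: (6,16) 2 'ca'
  18: (16,1) 2 'ca'
  19: (1,14) 1 'c'
  20: (14,3) 3 'cbc'
  21: (3,21) 1 'c'
  22: (21,5) 2 'cc'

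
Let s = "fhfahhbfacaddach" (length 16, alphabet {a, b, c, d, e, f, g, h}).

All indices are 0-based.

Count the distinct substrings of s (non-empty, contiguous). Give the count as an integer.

rank | idx | suffix
   0 |   8 | acaddach
   1 |  13 | ach
   2 |  10 | addach
   3 |   3 | ahhbfacaddach
   4 |   6 | bfacaddach
   5 |   9 | caddach
   6 |  14 | ch
   7 |  12 | dach
   8 |  11 | ddach
   9 |   7 | facaddach
  10 |   2 | fahhbfacaddach
  11 |   0 | fhfahhbfacaddach
  12 |  15 | h
  13 |   5 | hbfacaddach
  14 |   1 | hfahhbfacaddach
  15 |   4 | hhbfacaddach

SA = [8, 13, 10, 3, 6, 9, 14, 12, 11, 7, 2, 0, 15, 5, 1, 4]
rank  pair      lcp
   1  s[8:],s[13:]  2  'ac'
   2  s[13:],s[10:]  1  'a'
   3  s[10:],s[3:]  1  'a'
   4  s[3:],s[6:]  0  ''
   5  s[6:],s[9:]  0  ''
   6  s[9:],s[14:]  1  'c'
   7  s[14:],s[12:]  0  ''
   8  s[12:],s[11:]  1  'd'
   9  s[11:],s[7:]  0  ''
  10  s[7:],s[2:]  2  'fa'
  11  s[2:],s[0:]  1  'f'
  12  s[0:],s[15:]  0  ''
  13  s[15:],s[5:]  1  'h'
  14  s[5:],s[1:]  1  'h'
  15  s[1:],s[4:]  1  'h'

n(n+1)/2 = 16·17/2 = 136
Σ LCP = 0 + 2 + 1 + 1 + 0 + 0 + 1 + 0 + 1 + 0 + 2 + 1 + 0 + 1 + 1 + 1 = 12
distinct = 136 − 12 = 124

124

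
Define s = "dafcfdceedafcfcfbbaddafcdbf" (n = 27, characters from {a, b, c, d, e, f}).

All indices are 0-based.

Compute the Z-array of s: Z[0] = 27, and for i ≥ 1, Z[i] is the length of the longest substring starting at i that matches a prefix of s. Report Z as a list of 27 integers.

[27, 0, 0, 0, 0, 1, 0, 0, 0, 5, 0, 0, 0, 0, 0, 0, 0, 0, 0, 1, 4, 0, 0, 0, 1, 0, 0]

Z[0]=27
i=1: outside box; Z[1]=0
i=2: outside box; Z[2]=0
i=3: outside box; Z[3]=0
i=4: outside box; Z[4]=0
i=5: outside box; Z[5]=1 grow→box=[5,6)
i=6: outside box; Z[6]=0
i=7: outside box; Z[7]=0
i=8: outside box; Z[8]=0
i=9: outside box; Z[9]=5 grow→box=[9,14)
i=10: min(r-i=4, Z[1]=0)=0; Z[10]=0
i=11: min(r-i=3, Z[2]=0)=0; Z[11]=0
i=12: min(r-i=2, Z[3]=0)=0; Z[12]=0
i=13: min(r-i=1, Z[4]=0)=0; Z[13]=0
i=14: outside box; Z[14]=0
i=15: outside box; Z[15]=0
i=16: outside box; Z[16]=0
i=17: outside box; Z[17]=0
i=18: outside box; Z[18]=0
i=19: outside box; Z[19]=1 grow→box=[19,20)
i=20: outside box; Z[20]=4 grow→box=[20,24)
i=21: min(r-i=3, Z[1]=0)=0; Z[21]=0
i=22: min(r-i=2, Z[2]=0)=0; Z[22]=0
i=23: min(r-i=1, Z[3]=0)=0; Z[23]=0
i=24: outside box; Z[24]=1 grow→box=[24,25)
i=25: outside box; Z[25]=0
i=26: outside box; Z[26]=0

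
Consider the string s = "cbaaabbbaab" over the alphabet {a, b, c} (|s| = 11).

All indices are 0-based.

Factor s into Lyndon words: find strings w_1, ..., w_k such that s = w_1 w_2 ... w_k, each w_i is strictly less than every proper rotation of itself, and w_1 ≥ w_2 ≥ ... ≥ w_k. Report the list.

emit factor 1: 'c' (i=0, period=1)
emit factor 2: 'b' (i=1, period=1)
emit factor 3: 'aaabbbaab' (i=2, period=9)

["c", "b", "aaabbbaab"]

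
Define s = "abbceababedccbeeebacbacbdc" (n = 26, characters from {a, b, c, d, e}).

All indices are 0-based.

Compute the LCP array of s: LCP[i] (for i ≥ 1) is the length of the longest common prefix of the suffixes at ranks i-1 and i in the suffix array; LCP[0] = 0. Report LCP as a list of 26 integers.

[0, 2, 2, 1, 3, 0, 2, 4, 1, 1, 1, 1, 2, 0, 1, 2, 2, 1, 1, 0, 2, 0, 1, 1, 1, 2]

sorted suffixes:
  #0 SA[0]=5  'ababedccbeeebacbacbdc'
  #1 SA[1]=0  'abbceababedccbeeebacbacbdc'
  #2 SA[2]=7  'abedccbeeebacbacbdc'
  #3 SA[3]=18  'acbacbdc'
  #4 SA[4]=21  'acbdc'
  #5 SA[5]=6  'babedccbeeebacbacbdc'
  #6 SA[6]=17  'bacbacbdc'
  #7 SA[7]=20  'bacbdc'
  #8 SA[8]=1  'bbceababedccbeeebacbacbdc'
  #9 SA[9]=2  'bceababedccbeeebacbacbdc'
  #10 SA[10]=23  'bdc'
  #11 SA[11]=8  'bedccbeeebacbacbdc'
  #12 SA[12]=13  'beeebacbacbdc'
  #13 SA[13]=25  'c'
  #14 SA[14]=19  'cbacbdc'
  #15 SA[15]=22  'cbdc'
  #16 SA[16]=12  'cbeeebacbacbdc'
  #17 SA[17]=11  'ccbeeebacbacbdc'
  #18 SA[18]=3  'ceababedccbeeebacbacbdc'
  #19 SA[19]=24  'dc'
  #20 SA[20]=10  'dccbeeebacbacbdc'
  #21 SA[21]=4  'eababedccbeeebacbacbdc'
  #22 SA[22]=16  'ebacbacbdc'
  #23 SA[23]=9  'edccbeeebacbacbdc'
  #24 SA[24]=15  'eebacbacbdc'
  #25 SA[25]=14  'eeebacbacbdc'

SA = [5, 0, 7, 18, 21, 6, 17, 20, 1, 2, 23, 8, 13, 25, 19, 22, 12, 11, 3, 24, 10, 4, 16, 9, 15, 14]
rank  pair      lcp
   1  s[5:],s[0:]  2  'ab'
   2  s[0:],s[7:]  2  'ab'
   3  s[7:],s[18:]  1  'a'
   4  s[18:],s[21:]  3  'acb'
   5  s[21:],s[6:]  0  ''
   6  s[6:],s[17:]  2  'ba'
   7  s[17:],s[20:]  4  'bacb'
   8  s[20:],s[1:]  1  'b'
   9  s[1:],s[2:]  1  'b'
  10  s[2:],s[23:]  1  'b'
  11  s[23:],s[8:]  1  'b'
  12  s[8:],s[13:]  2  'be'
  13  s[13:],s[25:]  0  ''
  14  s[25:],s[19:]  1  'c'
  15  s[19:],s[22:]  2  'cb'
  16  s[22:],s[12:]  2  'cb'
  17  s[12:],s[11:]  1  'c'
  18  s[11:],s[3:]  1  'c'
  19  s[3:],s[24:]  0  ''
  20  s[24:],s[10:]  2  'dc'
  21  s[10:],s[4:]  0  ''
  22  s[4:],s[16:]  1  'e'
  23  s[16:],s[9:]  1  'e'
  24  s[9:],s[15:]  1  'e'
  25  s[15:],s[14:]  2  'ee'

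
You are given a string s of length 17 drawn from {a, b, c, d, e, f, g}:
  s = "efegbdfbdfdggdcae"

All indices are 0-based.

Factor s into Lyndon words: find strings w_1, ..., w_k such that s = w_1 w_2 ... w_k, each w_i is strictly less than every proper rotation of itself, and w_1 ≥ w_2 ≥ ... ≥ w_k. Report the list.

["efeg", "bdfbdfdggdc", "ae"]

emit factor 1: 'efeg' (i=0, period=4)
emit factor 2: 'bdfbdfdggdc' (i=4, period=11)
emit factor 3: 'ae' (i=15, period=2)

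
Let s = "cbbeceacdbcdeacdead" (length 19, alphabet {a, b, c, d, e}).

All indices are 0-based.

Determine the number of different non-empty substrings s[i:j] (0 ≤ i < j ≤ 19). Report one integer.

sorted suffixes:
  #0 SA[0]=6  'acdbcdeacdead'
  #1 SA[1]=13  'acdead'
  #2 SA[2]=17  'ad'
  #3 SA[3]=1  'bbeceacdbcdeacdead'
  #4 SA[4]=9  'bcdeacdead'
  #5 SA[5]=2  'beceacdbcdeacdead'
  #6 SA[6]=0  'cbbeceacdbcdeacdead'
  #7 SA[7]=7  'cdbcdeacdead'
  #8 SA[8]=10  'cdeacdead'
  #9 SA[9]=14  'cdead'
  #10 SA[10]=4  'ceacdbcdeacdead'
  #11 SA[11]=18  'd'
  #12 SA[12]=8  'dbcdeacdead'
  #13 SA[13]=11  'deacdead'
  #14 SA[14]=15  'dead'
  #15 SA[15]=5  'eacdbcdeacdead'
  #16 SA[16]=12  'eacdead'
  #17 SA[17]=16  'ead'
  #18 SA[18]=3  'eceacdbcdeacdead'

SA = [6, 13, 17, 1, 9, 2, 0, 7, 10, 14, 4, 18, 8, 11, 15, 5, 12, 16, 3]
i: (SA[i-1],SA[i]) lcp shared
  1: (6,13) 3 'acd'
  2: (13,17) 1 'a'
  3: (17,1) 0 ''
  4: (1,9) 1 'b'
  5: (9,2) 1 'b'
  6: (2,0) 0 ''
  7: (0,7) 1 'c'
  8: (7,10) 2 'cd'
  9: (10,14) 4 'cdea'
  10: (14,4) 1 'c'
  11: (4,18) 0 ''
  12: (18,8) 1 'd'
  13: (8,11) 1 'd'
  14: (11,15) 3 'dea'
  15: (15,5) 0 ''
  16: (5,12) 4 'eacd'
  17: (12,16) 2 'ea'
  18: (16,3) 1 'e'

n(n+1)/2 = 19·20/2 = 190
Σ LCP = 0 + 3 + 1 + 0 + 1 + 1 + 0 + 1 + 2 + 4 + 1 + 0 + 1 + 1 + 3 + 0 + 4 + 2 + 1 = 26
distinct = 190 − 26 = 164

164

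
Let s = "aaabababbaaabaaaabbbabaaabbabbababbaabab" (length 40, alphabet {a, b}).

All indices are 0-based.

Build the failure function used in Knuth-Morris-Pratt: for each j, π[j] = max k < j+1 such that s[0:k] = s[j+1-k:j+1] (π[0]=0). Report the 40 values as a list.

[0, 1, 2, 0, 1, 0, 1, 0, 0, 1, 2, 3, 4, 5, 2, 3, 3, 4, 0, 0, 1, 0, 1, 2, 3, 4, 0, 1, 0, 0, 1, 0, 1, 0, 0, 1, 2, 0, 1, 0]

π[0] = 0
j=1 s[j]='a': π[1]=1 (border 'a')
j=2 s[j]='a': π[2]=2 (border 'aa')
j=3 s[j]='b': k: 2→1→0; π[3]=0 (border '')
j=4 s[j]='a': π[4]=1 (border 'a')
j=5 s[j]='b': k: 1→0; π[5]=0 (border '')
j=6 s[j]='a': π[6]=1 (border 'a')
j=7 s[j]='b': k: 1→0; π[7]=0 (border '')
j=8 s[j]='b': π[8]=0 (border '')
j=9 s[j]='a': π[9]=1 (border 'a')
j=10 s[j]='a': π[10]=2 (border 'aa')
j=11 s[j]='a': π[11]=3 (border 'aaa')
j=12 s[j]='b': π[12]=4 (border 'aaab')
j=13 s[j]='a': π[13]=5 (border 'aaaba')
j=14 s[j]='a': k: 5→1; π[14]=2 (border 'aa')
j=15 s[j]='a': π[15]=3 (border 'aaa')
j=16 s[j]='a': k: 3→2; π[16]=3 (border 'aaa')
j=17 s[j]='b': π[17]=4 (border 'aaab')
j=18 s[j]='b': k: 4→0; π[18]=0 (border '')
j=19 s[j]='b': π[19]=0 (border '')
j=20 s[j]='a': π[20]=1 (border 'a')
j=21 s[j]='b': k: 1→0; π[21]=0 (border '')
j=22 s[j]='a': π[22]=1 (border 'a')
j=23 s[j]='a': π[23]=2 (border 'aa')
j=24 s[j]='a': π[24]=3 (border 'aaa')
j=25 s[j]='b': π[25]=4 (border 'aaab')
j=26 s[j]='b': k: 4→0; π[26]=0 (border '')
j=27 s[j]='a': π[27]=1 (border 'a')
j=28 s[j]='b': k: 1→0; π[28]=0 (border '')
j=29 s[j]='b': π[29]=0 (border '')
j=30 s[j]='a': π[30]=1 (border 'a')
j=31 s[j]='b': k: 1→0; π[31]=0 (border '')
j=32 s[j]='a': π[32]=1 (border 'a')
j=33 s[j]='b': k: 1→0; π[33]=0 (border '')
j=34 s[j]='b': π[34]=0 (border '')
j=35 s[j]='a': π[35]=1 (border 'a')
j=36 s[j]='a': π[36]=2 (border 'aa')
j=37 s[j]='b': k: 2→1→0; π[37]=0 (border '')
j=38 s[j]='a': π[38]=1 (border 'a')
j=39 s[j]='b': k: 1→0; π[39]=0 (border '')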